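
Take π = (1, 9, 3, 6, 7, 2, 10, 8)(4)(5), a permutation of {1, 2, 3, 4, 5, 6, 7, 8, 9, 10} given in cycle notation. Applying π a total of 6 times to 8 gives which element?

2

8 lies in the 8-cycle (1, 9, 3, 6, 7, 2, 10, 8).
Stepping 6 places around the cycle: 8 → 1 → 9 → 3 → 6 → 7 → 2.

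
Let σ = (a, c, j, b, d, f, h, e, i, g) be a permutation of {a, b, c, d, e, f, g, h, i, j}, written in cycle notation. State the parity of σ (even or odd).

The cycle lengths are 10.
A cycle of length ℓ contributes ℓ−1 transpositions, so σ is a product of 9 transpositions — odd.

odd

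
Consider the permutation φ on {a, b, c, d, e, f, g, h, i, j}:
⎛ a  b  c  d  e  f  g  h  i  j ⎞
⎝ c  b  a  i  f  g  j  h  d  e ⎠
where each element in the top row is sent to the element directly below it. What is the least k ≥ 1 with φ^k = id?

Decomposing into disjoint cycles gives cycle lengths 4, 2, 2, 1, 1.
Since disjoint cycles commute, ord(φ) = lcm(4, 2, 2) = 4.

4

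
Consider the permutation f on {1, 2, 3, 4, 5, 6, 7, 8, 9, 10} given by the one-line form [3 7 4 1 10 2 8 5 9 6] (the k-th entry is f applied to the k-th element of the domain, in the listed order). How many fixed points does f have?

The fixed points (elements with f(x) = x) are {9}, so there is 1.

1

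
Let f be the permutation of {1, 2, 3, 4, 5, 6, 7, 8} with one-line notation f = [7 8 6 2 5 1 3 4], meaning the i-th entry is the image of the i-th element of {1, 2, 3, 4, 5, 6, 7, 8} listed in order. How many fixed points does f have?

1

The fixed points (elements with f(x) = x) are {5}, so there is 1.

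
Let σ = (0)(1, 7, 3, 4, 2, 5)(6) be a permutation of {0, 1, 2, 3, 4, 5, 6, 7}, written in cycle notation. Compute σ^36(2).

2

2 lies in the 6-cycle (1, 7, 3, 4, 2, 5).
Powers repeat with period 6 on this cycle, and 36 mod 6 = 0, so σ^36(2) = σ^0(2).
So σ^36(2) = 2.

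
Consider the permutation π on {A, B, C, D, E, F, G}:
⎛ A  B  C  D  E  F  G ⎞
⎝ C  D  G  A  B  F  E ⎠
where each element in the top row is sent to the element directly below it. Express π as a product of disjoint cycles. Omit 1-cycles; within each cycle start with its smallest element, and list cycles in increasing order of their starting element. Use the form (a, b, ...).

(A, C, G, E, B, D)

Start at A and follow images: A → C → G → E → B → D → A, giving the cycle (A, C, G, E, B, D).
Repeating from the next unused element and collecting all non-trivial cycles gives (A, C, G, E, B, D).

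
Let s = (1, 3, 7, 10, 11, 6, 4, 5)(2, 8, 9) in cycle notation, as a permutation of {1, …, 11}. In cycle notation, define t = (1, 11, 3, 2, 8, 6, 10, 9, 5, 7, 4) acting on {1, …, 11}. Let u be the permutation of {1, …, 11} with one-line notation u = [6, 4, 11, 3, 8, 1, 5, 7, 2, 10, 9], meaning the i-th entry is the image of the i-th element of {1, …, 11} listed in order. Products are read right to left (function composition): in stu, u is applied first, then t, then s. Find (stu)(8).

5

(stu)(8) = s(t(u(8))). u(8) = 7, then t(7) = 4, then s(4) = 5, so the result is 5.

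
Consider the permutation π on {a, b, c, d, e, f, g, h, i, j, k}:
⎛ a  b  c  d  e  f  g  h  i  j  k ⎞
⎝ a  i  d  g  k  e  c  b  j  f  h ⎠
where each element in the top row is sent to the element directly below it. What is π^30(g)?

Tracing g → c → … returns to g after 3 steps, so g lies in a 3-cycle (c, d, g).
On a 3-cycle, π^3 is the identity, so π^30 = π^0 there (30 ≡ 0 mod 3).
So π^30(g) = g.

g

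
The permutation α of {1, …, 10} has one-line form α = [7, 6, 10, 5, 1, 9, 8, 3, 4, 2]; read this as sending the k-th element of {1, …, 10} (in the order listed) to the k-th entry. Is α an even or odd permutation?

In disjoint-cycle form the cycle lengths are 10.
A cycle of length ℓ contributes ℓ−1 transpositions, so α is a product of 9 transpositions — odd.

odd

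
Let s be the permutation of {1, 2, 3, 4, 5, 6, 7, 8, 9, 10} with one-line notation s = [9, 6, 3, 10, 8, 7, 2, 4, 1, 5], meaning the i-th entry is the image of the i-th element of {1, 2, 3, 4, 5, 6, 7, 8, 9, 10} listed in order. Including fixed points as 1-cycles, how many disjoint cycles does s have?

The cycle decomposition is (1 9)(2 6 7)(3)(4 10 5 8), which has 4 cycles (counting 1-cycles).

4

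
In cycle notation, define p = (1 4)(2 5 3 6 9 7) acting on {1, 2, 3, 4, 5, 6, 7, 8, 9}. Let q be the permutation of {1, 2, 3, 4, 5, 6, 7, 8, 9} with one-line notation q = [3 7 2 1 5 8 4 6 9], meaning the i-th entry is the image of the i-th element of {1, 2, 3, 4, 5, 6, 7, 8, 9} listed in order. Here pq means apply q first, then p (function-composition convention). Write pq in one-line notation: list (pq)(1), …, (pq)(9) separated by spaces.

6 2 5 4 3 8 1 9 7

(pq)(x) = p(q(x)). Computing each image: p(q(1)) = p(3) = 6, p(q(2)) = p(7) = 2, p(q(3)) = p(2) = 5, p(q(4)) = p(1) = 4, p(q(5)) = p(5) = 3, p(q(6)) = p(8) = 8, p(q(7)) = p(4) = 1, p(q(8)) = p(6) = 9, p(q(9)) = p(9) = 7.
Hence pq = [6 2 5 4 3 8 1 9 7].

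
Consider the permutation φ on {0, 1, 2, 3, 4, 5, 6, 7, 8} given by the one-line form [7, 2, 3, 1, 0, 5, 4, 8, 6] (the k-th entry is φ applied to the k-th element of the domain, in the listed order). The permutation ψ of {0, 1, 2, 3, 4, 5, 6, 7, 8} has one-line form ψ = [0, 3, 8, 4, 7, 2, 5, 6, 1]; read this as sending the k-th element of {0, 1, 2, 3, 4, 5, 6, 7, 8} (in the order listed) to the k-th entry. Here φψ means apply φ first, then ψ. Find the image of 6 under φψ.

φ(6) = 4, then ψ(4) = 7; composing gives (φψ)(6) = 7.

7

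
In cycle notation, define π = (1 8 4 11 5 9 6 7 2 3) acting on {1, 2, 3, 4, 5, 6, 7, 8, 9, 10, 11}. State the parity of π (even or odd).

The cycle lengths are 10, 1.
A cycle of length ℓ contributes ℓ−1 transpositions, so π is a product of 9 transpositions — odd.

odd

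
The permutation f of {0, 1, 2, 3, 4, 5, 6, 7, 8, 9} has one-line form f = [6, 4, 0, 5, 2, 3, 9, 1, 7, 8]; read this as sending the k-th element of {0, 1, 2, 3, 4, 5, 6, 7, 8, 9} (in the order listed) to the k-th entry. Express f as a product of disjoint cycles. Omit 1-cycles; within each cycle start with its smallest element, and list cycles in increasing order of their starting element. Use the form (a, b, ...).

Iterating f from 0 gives 0 → 6 → 9 → 8 → 7 → 1 → 4 → 2 → 0; that is the 8-cycle (0, 6, 9, 8, 7, 1, 4, 2).
Continuing from each remaining unvisited element yields (0, 6, 9, 8, 7, 1, 4, 2)(3, 5).

(0, 6, 9, 8, 7, 1, 4, 2)(3, 5)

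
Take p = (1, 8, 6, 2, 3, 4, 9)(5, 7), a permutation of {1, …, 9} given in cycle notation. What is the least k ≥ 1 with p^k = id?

14

The disjoint cycles have lengths 7, 2.
The order is lcm(7, 2) = 14.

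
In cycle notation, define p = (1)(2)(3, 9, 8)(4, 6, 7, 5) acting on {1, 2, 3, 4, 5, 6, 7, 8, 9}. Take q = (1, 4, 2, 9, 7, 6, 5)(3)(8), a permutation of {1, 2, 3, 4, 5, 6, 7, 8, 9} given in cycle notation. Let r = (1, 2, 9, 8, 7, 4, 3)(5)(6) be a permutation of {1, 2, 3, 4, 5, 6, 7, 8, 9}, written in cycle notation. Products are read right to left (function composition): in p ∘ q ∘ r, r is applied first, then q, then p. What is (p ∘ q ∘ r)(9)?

(p ∘ q ∘ r)(9) = p(q(r(9))). r(9) = 8, then q(8) = 8, then p(8) = 3, so the result is 3.

3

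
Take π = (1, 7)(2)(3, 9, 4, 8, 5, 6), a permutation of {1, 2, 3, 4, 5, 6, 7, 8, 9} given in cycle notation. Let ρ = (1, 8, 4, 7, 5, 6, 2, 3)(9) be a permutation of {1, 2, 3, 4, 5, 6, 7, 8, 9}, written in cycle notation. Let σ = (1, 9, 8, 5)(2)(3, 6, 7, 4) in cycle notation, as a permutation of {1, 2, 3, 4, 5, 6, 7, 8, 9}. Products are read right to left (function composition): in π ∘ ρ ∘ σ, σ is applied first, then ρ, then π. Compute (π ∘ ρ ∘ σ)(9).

8

Apply the permutations in order: σ(9) = 8, then ρ(8) = 4, then π(4) = 8. So (π ∘ ρ ∘ σ)(9) = 8.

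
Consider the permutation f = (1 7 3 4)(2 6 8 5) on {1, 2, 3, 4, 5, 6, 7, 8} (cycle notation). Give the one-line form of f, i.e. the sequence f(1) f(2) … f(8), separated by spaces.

7 6 4 1 2 8 3 5

Reading each image from the cycles: 1→7, 2→6, 3→4, 4→1, 5→2, 6→8, 7→3, 8→5.
So the one-line form is 7 6 4 1 2 8 3 5.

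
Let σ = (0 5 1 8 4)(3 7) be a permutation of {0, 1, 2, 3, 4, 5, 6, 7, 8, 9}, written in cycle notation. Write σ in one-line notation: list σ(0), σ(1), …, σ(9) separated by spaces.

Reading each image from the cycles: 0↦5, 1↦8, 2↦2, 3↦7, 4↦0, 5↦1, 6↦6, 7↦3, 8↦4, 9↦9.
So the one-line form is 5 8 2 7 0 1 6 3 4 9.

5 8 2 7 0 1 6 3 4 9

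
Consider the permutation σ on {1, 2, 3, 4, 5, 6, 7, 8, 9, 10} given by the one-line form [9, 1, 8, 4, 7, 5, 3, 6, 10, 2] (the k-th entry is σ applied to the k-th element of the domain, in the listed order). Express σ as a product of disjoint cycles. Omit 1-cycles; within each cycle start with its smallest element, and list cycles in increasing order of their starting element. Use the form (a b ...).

Start at 1 and follow images: 1 → 9 → 10 → 2 → 1, giving the cycle (1 9 10 2).
Continuing from each remaining unvisited element yields (1 9 10 2)(3 8 6 5 7).

(1 9 10 2)(3 8 6 5 7)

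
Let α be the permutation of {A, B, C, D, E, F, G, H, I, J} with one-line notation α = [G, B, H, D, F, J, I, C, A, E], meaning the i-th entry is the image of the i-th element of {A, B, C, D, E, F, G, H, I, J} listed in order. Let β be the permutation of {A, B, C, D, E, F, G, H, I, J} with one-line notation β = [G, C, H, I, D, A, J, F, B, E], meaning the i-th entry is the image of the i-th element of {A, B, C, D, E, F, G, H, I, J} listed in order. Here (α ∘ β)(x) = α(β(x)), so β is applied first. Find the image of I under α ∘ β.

(α ∘ β)(I) = α(β(I)). β(I) = B, then α(B) = B. So (α ∘ β)(I) = B.

B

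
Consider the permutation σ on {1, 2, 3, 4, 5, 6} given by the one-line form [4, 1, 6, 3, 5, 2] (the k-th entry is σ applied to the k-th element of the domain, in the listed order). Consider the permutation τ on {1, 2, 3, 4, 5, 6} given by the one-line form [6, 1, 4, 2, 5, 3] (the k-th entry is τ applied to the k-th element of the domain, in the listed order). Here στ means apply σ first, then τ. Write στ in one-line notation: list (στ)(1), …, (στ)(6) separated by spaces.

2 6 3 4 5 1

(στ)(x) = τ(σ(x)). Computing each image: τ(σ(1)) = τ(4) = 2, τ(σ(2)) = τ(1) = 6, τ(σ(3)) = τ(6) = 3, τ(σ(4)) = τ(3) = 4, τ(σ(5)) = τ(5) = 5, τ(σ(6)) = τ(2) = 1.
Hence στ = [2 6 3 4 5 1].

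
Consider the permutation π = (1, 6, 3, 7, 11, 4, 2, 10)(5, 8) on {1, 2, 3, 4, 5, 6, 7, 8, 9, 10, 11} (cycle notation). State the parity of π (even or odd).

The cycle lengths are 8, 2, 1.
A cycle is odd iff its length is even; π has 2 even-length cycles, so sgn(π) = (−1)^2 and π is even.

even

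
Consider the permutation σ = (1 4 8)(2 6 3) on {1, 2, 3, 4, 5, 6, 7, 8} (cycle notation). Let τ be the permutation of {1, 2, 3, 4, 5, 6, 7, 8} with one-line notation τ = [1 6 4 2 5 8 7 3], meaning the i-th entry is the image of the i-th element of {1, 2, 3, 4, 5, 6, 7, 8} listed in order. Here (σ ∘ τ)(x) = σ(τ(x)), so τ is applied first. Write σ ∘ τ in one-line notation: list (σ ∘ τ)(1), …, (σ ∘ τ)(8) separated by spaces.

4 3 8 6 5 1 7 2

Chase each element through τ then σ: 1 → 1 → 4; 2 → 6 → 3; 3 → 4 → 8; 4 → 2 → 6; 5 → 5 → 5; 6 → 8 → 1; 7 → 7 → 7; 8 → 3 → 2.
Collecting the images, σ ∘ τ = [4 3 8 6 5 1 7 2].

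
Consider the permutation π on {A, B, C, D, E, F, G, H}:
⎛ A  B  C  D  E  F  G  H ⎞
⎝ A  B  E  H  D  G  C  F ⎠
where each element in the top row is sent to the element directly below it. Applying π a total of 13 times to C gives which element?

E

Tracing C → E → … returns to C after 6 steps, so C lies in a 6-cycle (C E D H F G).
On a 6-cycle, π^6 is the identity, so π^13 = π^1 there (13 ≡ 1 mod 6).
Stepping 1 place around the cycle: C → E.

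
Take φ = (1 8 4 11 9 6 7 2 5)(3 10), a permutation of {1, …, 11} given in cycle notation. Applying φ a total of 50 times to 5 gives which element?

9

5 lies in the 9-cycle (1 8 4 11 9 6 7 2 5).
Powers repeat with period 9 on this cycle, and 50 mod 9 = 5, so φ^50(5) = φ^5(5).
Stepping 5 places around the cycle: 5 → 1 → 8 → 4 → 11 → 9.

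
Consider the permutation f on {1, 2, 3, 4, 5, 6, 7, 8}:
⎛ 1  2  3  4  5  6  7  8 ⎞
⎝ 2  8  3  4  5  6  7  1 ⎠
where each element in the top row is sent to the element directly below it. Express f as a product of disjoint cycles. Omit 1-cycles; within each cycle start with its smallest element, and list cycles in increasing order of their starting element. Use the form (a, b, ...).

(1, 2, 8)

Start at 1 and follow images: 1 → 2 → 8 → 1, giving the cycle (1, 2, 8).
Repeating from the next unused element and collecting all non-trivial cycles gives (1, 2, 8).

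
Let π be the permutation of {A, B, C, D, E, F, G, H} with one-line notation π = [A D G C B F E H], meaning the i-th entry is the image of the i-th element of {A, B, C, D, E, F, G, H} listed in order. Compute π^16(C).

Tracing C → G → … returns to C after 5 steps, so C lies in a 5-cycle (B D C G E).
On a 5-cycle, π^5 is the identity, so π^16 = π^1 there (16 ≡ 1 mod 5).
Stepping 1 place around the cycle: C → G.

G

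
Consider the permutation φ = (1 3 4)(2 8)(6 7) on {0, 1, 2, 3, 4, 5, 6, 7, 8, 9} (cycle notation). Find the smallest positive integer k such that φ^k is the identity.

6

The cycle type of φ is (3, 2, 2, 1, 1, 1).
The order is lcm(3, 2, 2) = 6.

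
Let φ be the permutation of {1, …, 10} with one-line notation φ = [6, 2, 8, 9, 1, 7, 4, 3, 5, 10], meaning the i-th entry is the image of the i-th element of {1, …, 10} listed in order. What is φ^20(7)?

9

Tracing 7 → 4 → … returns to 7 after 6 steps, so 7 lies in a 6-cycle (1 6 7 4 9 5).
On a 6-cycle, φ^6 is the identity, so φ^20 = φ^2 there (20 ≡ 2 mod 6).
Stepping 2 places around the cycle: 7 → 4 → 9.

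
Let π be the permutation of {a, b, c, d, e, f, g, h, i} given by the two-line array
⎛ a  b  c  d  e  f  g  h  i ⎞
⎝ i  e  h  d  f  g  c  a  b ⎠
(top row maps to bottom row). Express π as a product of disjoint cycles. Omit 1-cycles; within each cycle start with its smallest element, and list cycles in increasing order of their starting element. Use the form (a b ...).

Iterating π from a gives a → i → b → e → f → g → c → h → a; that is the 8-cycle (a i b e f g c h).
Repeating from the next unused element and collecting all non-trivial cycles gives (a i b e f g c h).

(a i b e f g c h)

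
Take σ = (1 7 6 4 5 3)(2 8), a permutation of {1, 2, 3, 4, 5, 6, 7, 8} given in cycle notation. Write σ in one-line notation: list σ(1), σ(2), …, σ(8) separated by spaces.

7 8 1 5 3 4 6 2

Image by image: 1→7, 2→8, 3→1, 4→5, 5→3, 6→4, 7→6, 8→2.
So the one-line form is 7 8 1 5 3 4 6 2.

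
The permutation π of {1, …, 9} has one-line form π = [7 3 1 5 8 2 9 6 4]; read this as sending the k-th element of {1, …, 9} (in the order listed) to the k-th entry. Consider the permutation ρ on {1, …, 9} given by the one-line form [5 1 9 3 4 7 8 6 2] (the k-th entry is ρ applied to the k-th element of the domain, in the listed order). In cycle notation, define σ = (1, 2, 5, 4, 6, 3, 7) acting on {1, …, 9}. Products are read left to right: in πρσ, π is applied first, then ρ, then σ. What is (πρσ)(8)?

Chase 8: π(8) = 6; ρ(6) = 7; σ(7) = 1. Hence (πρσ)(8) = 1.

1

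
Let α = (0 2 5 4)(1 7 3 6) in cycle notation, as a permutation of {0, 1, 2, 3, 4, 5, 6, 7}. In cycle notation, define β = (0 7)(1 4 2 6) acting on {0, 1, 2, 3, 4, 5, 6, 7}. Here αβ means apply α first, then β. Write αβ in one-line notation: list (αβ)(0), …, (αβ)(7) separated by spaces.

6 0 5 1 7 2 4 3

(αβ)(x) = β(α(x)). Computing each image: β(α(0)) = β(2) = 6, β(α(1)) = β(7) = 0, β(α(2)) = β(5) = 5, β(α(3)) = β(6) = 1, β(α(4)) = β(0) = 7, β(α(5)) = β(4) = 2, β(α(6)) = β(1) = 4, β(α(7)) = β(3) = 3.
Hence αβ = [6 0 5 1 7 2 4 3].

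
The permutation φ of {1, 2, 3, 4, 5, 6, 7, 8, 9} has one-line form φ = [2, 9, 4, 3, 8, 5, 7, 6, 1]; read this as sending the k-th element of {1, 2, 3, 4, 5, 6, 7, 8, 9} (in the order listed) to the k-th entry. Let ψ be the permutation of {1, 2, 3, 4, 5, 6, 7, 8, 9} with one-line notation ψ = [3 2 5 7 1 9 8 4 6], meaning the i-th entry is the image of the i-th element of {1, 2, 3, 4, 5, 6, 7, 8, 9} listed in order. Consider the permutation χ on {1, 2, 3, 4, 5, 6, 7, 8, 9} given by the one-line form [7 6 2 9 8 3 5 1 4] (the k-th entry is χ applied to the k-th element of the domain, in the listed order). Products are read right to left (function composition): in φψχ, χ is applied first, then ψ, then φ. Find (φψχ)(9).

Chase 9: χ(9) = 4; ψ(4) = 7; φ(7) = 7. Hence (φψχ)(9) = 7.

7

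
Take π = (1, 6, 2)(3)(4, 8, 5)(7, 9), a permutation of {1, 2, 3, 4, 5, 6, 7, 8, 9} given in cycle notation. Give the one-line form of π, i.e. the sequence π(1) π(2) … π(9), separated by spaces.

6 1 3 8 4 2 9 5 7

Image by image: 1→6, 2→1, 3→3, 4→8, 5→4, 6→2, 7→9, 8→5, 9→7.
So the one-line form is 6 1 3 8 4 2 9 5 7.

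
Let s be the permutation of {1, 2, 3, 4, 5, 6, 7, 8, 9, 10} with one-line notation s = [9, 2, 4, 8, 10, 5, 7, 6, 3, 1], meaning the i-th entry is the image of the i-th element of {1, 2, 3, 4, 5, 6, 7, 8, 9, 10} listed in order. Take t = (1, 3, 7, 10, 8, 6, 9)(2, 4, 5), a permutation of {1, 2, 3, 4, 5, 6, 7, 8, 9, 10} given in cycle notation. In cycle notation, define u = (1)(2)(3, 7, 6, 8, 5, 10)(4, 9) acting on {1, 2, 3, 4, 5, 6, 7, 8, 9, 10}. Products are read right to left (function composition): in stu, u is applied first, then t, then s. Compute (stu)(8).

(stu)(8) = s(t(u(8))). u(8) = 5, then t(5) = 2, then s(2) = 2, so the result is 2.

2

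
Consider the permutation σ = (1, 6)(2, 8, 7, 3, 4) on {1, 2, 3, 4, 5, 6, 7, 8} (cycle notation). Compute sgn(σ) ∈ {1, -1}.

-1

The cycle lengths are 5, 2, 1.
A cycle of length ℓ contributes ℓ−1 transpositions, so σ is a product of 4 + 1 = 5 transpositions — odd.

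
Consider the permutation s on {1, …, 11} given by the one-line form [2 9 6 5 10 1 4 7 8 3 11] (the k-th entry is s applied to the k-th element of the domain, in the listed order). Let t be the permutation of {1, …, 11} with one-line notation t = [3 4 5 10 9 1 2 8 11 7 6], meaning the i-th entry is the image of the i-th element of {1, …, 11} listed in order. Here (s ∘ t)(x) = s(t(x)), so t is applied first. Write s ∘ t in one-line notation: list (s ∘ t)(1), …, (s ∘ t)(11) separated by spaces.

6 5 10 3 8 2 9 7 11 4 1

Chase each element through t then s: 1 → 3 → 6; 2 → 4 → 5; 3 → 5 → 10; 4 → 10 → 3; 5 → 9 → 8; 6 → 1 → 2; 7 → 2 → 9; 8 → 8 → 7; 9 → 11 → 11; 10 → 7 → 4; 11 → 6 → 1.
Collecting the images, s ∘ t = [6 5 10 3 8 2 9 7 11 4 1].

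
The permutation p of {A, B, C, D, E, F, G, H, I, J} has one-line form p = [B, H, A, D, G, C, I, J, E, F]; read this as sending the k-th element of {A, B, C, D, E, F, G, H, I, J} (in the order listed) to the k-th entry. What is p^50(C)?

Tracing C → A → … returns to C after 6 steps, so C lies in a 6-cycle (A B H J F C).
Since the cycle has length 6, p^50 acts on it the same as p^2 (50 mod 6 = 2).
Advancing 2 steps from C: C → A → B.

B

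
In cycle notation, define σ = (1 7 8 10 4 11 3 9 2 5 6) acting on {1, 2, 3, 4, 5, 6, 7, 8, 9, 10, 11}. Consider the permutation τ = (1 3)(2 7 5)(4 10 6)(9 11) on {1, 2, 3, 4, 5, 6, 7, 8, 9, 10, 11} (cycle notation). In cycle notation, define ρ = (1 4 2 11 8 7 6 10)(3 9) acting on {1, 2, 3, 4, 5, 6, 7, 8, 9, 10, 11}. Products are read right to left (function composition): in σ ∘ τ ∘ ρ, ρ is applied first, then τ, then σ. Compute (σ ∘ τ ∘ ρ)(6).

(σ ∘ τ ∘ ρ)(6) = σ(τ(ρ(6))). ρ(6) = 10, then τ(10) = 6, then σ(6) = 1, so the result is 1.

1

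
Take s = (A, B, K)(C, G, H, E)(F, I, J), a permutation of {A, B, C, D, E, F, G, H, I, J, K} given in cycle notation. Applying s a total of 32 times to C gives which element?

C

C lies in the 4-cycle (C, G, H, E).
Powers repeat with period 4 on this cycle, and 32 mod 4 = 0, so s^32(C) = s^0(C).
So s^32(C) = C.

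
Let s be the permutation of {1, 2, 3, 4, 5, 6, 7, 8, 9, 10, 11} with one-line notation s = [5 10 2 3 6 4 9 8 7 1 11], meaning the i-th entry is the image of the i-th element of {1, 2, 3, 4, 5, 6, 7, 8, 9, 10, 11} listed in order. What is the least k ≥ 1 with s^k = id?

14

The disjoint-cycle form of s has cycle lengths 7, 2, 1, 1.
Since disjoint cycles commute, ord(s) = lcm(7, 2) = 14.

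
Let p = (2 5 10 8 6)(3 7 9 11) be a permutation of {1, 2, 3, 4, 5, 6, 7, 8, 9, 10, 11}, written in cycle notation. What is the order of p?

20

The cycle type of p is (5, 4, 1, 1).
Since disjoint cycles commute, ord(p) = lcm(5, 4) = 20.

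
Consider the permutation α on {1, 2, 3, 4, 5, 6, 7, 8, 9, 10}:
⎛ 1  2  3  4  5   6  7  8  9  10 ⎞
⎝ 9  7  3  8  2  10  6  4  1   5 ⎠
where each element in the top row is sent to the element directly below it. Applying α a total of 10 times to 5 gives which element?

Tracing 5 → 2 → … returns to 5 after 5 steps, so 5 lies in a 5-cycle (2 7 6 10 5).
Powers repeat with period 5 on this cycle, and 10 mod 5 = 0, so α^10(5) = α^0(5).
So α^10(5) = 5.

5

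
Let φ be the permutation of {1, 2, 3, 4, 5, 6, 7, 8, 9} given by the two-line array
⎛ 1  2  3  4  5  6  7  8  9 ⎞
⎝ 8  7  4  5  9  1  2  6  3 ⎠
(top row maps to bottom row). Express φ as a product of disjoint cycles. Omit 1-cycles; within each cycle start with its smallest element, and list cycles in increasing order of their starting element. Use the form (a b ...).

Start at 1 and follow images: 1 → 8 → 6 → 1, giving the cycle (1 8 6).
Repeating from the next unused element and collecting all non-trivial cycles gives (1 8 6)(2 7)(3 4 5 9).

(1 8 6)(2 7)(3 4 5 9)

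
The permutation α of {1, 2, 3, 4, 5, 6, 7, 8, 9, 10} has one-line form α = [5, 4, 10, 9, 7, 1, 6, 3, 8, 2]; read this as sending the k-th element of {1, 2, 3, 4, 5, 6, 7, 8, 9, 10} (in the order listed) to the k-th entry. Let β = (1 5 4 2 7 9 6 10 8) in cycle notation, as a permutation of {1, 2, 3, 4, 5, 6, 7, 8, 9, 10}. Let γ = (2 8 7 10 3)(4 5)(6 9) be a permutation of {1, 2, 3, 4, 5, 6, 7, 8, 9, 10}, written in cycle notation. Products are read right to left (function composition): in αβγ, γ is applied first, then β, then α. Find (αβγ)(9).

2

(αβγ)(9) = α(β(γ(9))). γ(9) = 6, then β(6) = 10, then α(10) = 2, so the result is 2.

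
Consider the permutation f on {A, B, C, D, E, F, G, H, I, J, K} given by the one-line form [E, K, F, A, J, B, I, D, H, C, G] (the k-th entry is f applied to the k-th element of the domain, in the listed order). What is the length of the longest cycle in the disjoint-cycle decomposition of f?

Decomposing into disjoint cycles gives (A E J C F B K G I H D); the longest has length 11.

11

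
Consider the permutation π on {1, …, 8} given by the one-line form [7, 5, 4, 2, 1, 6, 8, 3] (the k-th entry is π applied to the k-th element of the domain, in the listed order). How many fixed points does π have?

1

The fixed points (elements with π(x) = x) are {6}, so there is 1.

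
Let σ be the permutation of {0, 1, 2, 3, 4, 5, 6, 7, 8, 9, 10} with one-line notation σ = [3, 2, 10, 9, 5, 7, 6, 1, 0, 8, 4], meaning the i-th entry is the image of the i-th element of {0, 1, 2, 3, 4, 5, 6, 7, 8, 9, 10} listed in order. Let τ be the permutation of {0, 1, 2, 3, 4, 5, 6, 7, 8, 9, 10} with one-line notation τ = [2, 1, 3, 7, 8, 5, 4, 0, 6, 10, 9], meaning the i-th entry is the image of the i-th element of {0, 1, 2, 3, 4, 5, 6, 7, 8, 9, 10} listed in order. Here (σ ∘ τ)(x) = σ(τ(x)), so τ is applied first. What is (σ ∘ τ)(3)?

First apply τ: τ(3) = 7, then σ(7) = 1. Thus (σ ∘ τ)(3) = 1.

1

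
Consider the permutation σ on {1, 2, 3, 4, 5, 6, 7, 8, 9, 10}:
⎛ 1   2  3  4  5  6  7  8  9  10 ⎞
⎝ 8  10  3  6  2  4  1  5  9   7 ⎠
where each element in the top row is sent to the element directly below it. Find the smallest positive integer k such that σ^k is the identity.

6

Decomposing into disjoint cycles gives cycle lengths 6, 2, 1, 1.
Since disjoint cycles commute, ord(σ) = lcm(6, 2) = 6.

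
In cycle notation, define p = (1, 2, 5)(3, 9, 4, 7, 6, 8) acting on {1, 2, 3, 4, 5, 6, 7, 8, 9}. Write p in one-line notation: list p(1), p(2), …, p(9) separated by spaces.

2 5 9 7 1 8 6 3 4

Image by image: 1↦2, 2↦5, 3↦9, 4↦7, 5↦1, 6↦8, 7↦6, 8↦3, 9↦4.
Listing these in domain order gives 2 5 9 7 1 8 6 3 4.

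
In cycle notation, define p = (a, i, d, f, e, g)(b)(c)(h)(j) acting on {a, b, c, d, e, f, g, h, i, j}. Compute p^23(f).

d

f lies in the 6-cycle (a, i, d, f, e, g).
Powers repeat with period 6 on this cycle, and 23 mod 6 = 5, so p^23(f) = p^5(f).
Advancing 5 steps from f: f → e → g → a → i → d.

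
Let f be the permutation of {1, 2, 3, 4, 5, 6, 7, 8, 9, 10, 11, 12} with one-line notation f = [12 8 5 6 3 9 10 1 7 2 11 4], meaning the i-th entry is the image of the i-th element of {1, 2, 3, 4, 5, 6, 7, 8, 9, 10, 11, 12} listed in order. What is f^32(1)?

Tracing 1 → 12 → … returns to 1 after 9 steps, so 1 lies in a 9-cycle (1 12 4 6 9 7 10 2 8).
On a 9-cycle, f^9 is the identity, so f^32 = f^5 there (32 ≡ 5 mod 9).
Stepping 5 places around the cycle: 1 → 12 → 4 → 6 → 9 → 7.

7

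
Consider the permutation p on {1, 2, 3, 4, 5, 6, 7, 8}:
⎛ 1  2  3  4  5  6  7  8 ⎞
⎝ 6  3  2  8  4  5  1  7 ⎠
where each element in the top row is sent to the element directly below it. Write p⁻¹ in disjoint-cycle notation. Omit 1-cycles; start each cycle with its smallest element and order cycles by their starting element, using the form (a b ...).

(1 7 8 4 5 6)(2 3)

First write p in disjoint cycles: (1 6 5 4 8 7)(2 3).
The inverse reverses every cycle; in canonical form, p⁻¹ = (1 7 8 4 5 6)(2 3).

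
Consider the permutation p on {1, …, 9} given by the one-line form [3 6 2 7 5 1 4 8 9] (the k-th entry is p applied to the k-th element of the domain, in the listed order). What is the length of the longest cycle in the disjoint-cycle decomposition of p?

4

Decomposing into disjoint cycles gives (1 3 2 6)(4 7); the longest has length 4.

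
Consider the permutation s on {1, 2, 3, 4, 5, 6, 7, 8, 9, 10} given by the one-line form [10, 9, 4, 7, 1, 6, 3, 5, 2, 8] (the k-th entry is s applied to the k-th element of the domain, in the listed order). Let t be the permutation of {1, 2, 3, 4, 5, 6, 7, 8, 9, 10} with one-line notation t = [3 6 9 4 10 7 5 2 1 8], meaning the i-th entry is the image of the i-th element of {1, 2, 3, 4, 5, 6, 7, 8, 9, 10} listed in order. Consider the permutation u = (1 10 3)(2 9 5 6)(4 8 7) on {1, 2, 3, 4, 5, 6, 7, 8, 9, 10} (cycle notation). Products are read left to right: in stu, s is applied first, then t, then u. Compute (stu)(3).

8

Apply the permutations in order: s(3) = 4, then t(4) = 4, then u(4) = 8. So (stu)(3) = 8.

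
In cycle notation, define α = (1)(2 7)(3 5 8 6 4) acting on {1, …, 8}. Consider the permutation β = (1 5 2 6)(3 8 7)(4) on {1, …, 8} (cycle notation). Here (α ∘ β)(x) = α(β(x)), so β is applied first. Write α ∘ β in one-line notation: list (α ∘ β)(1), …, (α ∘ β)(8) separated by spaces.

Chase each element through β then α: 1 → 5 → 8; 2 → 6 → 4; 3 → 8 → 6; 4 → 4 → 3; 5 → 2 → 7; 6 → 1 → 1; 7 → 3 → 5; 8 → 7 → 2.
So α ∘ β in one-line form is 8 4 6 3 7 1 5 2.

8 4 6 3 7 1 5 2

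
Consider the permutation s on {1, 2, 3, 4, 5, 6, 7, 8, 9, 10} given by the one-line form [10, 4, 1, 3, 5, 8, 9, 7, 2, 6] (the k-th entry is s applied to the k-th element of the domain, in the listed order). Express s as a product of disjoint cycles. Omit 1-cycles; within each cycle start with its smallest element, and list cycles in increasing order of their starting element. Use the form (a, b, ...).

(1, 10, 6, 8, 7, 9, 2, 4, 3)

Iterating s from 1 gives 1 → 10 → 6 → 8 → 7 → 9 → 2 → 4 → 3 → 1; that is the 9-cycle (1, 10, 6, 8, 7, 9, 2, 4, 3).
Continuing from each remaining unvisited element yields (1, 10, 6, 8, 7, 9, 2, 4, 3).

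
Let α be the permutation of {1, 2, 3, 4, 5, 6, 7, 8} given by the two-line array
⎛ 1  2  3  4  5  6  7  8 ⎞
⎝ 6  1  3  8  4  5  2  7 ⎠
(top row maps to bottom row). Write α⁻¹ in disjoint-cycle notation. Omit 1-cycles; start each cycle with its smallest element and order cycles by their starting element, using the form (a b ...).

First write α in disjoint cycles: (1 6 5 4 8 7 2).
Reversing each cycle (and rotating so the smallest element leads) gives α⁻¹ = (1 2 7 8 4 5 6).

(1 2 7 8 4 5 6)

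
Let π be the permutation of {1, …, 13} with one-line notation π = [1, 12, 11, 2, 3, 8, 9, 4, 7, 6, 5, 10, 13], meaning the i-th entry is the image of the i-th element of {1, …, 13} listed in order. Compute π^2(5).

11

Tracing 5 → 3 → … returns to 5 after 3 steps, so 5 lies in a 3-cycle (3 11 5).
Stepping 2 places around the cycle: 5 → 3 → 11.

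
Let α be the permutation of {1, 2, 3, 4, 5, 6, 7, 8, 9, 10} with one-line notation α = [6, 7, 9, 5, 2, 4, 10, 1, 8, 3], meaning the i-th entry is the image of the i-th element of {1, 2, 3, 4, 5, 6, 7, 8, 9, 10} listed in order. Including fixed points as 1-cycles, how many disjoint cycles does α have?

The cycle decomposition is (1, 6, 4, 5, 2, 7, 10, 3, 9, 8), which has 1 cycle (counting 1-cycles).

1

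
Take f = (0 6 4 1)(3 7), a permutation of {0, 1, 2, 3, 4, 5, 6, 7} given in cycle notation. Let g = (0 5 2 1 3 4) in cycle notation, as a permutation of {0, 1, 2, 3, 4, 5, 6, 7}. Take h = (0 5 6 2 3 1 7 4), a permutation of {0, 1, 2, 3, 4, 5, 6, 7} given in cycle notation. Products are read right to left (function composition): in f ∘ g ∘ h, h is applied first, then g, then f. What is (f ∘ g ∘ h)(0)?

2

Apply the permutations in order: h(0) = 5, then g(5) = 2, then f(2) = 2. So (f ∘ g ∘ h)(0) = 2.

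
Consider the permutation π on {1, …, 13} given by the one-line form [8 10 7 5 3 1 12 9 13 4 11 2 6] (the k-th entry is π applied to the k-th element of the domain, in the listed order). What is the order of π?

Writing π as disjoint cycles, the cycle lengths are 7, 5, 1.
The order is lcm(7, 5) = 35.

35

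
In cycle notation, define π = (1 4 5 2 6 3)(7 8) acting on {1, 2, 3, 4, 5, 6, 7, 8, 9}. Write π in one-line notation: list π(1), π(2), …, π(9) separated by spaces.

Image by image: 1↦4, 2↦6, 3↦1, 4↦5, 5↦2, 6↦3, 7↦8, 8↦7, 9↦9.
Listing these in domain order gives 4 6 1 5 2 3 8 7 9.

4 6 1 5 2 3 8 7 9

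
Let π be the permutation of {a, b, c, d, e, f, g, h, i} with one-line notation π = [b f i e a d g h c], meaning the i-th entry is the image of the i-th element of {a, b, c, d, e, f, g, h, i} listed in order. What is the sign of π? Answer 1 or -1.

-1

In disjoint-cycle form the cycle lengths are 5, 2, 1, 1.
A cycle of length ℓ contributes ℓ−1 transpositions, so π is a product of 4 + 1 = 5 transpositions — odd.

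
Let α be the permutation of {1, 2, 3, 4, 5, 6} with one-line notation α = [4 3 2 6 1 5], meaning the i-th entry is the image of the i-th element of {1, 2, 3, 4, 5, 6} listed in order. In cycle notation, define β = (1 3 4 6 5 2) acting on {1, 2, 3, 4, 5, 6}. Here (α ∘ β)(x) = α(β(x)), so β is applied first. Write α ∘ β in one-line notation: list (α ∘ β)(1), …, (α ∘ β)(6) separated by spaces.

2 4 6 5 3 1

For each element, apply β then α: 1 → 3 → 2; 2 → 1 → 4; 3 → 4 → 6; 4 → 6 → 5; 5 → 2 → 3; 6 → 5 → 1.
Collecting the images, α ∘ β = [2 4 6 5 3 1].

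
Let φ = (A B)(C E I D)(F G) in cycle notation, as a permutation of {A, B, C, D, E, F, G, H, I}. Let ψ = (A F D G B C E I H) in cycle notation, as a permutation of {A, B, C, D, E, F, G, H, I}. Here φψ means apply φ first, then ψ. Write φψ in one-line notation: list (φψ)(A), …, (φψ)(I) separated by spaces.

C F I E H B D A G

Chase each element through φ then ψ: A → B → C; B → A → F; C → E → I; D → C → E; E → I → H; F → G → B; G → F → D; H → H → A; I → D → G.
So φψ in one-line form is C F I E H B D A G.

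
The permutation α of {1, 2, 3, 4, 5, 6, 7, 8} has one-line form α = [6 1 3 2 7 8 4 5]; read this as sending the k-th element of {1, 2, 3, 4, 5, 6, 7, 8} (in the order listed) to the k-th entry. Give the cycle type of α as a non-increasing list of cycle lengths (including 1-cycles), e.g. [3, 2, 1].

[7, 1]

The disjoint cycles are (1, 6, 8, 5, 7, 4, 2)(3), with lengths 7, 1 in non-increasing order.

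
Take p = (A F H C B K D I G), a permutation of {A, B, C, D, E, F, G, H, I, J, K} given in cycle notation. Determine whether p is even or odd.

The cycle lengths are 9, 1, 1.
A cycle is odd iff its length is even; p has 0 even-length cycles, so sgn(p) = (−1)^0 and p is even.

even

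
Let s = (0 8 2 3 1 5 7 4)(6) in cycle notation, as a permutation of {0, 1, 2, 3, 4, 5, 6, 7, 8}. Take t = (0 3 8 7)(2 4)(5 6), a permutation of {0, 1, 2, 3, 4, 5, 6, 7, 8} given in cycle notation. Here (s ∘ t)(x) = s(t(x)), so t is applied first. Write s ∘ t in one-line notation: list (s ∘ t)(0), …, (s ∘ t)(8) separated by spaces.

1 5 0 2 3 6 7 8 4

For each element, apply t then s: 0 → 3 → 1; 1 → 1 → 5; 2 → 4 → 0; 3 → 8 → 2; 4 → 2 → 3; 5 → 6 → 6; 6 → 5 → 7; 7 → 0 → 8; 8 → 7 → 4.
So s ∘ t in one-line form is 1 5 0 2 3 6 7 8 4.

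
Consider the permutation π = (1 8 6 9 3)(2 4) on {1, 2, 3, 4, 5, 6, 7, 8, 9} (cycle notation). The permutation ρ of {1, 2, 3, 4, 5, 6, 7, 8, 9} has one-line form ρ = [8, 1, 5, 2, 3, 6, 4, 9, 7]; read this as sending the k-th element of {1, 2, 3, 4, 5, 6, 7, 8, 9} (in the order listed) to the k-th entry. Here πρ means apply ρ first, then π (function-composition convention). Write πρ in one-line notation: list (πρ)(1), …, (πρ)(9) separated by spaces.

6 8 5 4 1 9 2 3 7

Chase each element through ρ then π: 1 → 8 → 6; 2 → 1 → 8; 3 → 5 → 5; 4 → 2 → 4; 5 → 3 → 1; 6 → 6 → 9; 7 → 4 → 2; 8 → 9 → 3; 9 → 7 → 7.
Collecting the images, πρ = [6 8 5 4 1 9 2 3 7].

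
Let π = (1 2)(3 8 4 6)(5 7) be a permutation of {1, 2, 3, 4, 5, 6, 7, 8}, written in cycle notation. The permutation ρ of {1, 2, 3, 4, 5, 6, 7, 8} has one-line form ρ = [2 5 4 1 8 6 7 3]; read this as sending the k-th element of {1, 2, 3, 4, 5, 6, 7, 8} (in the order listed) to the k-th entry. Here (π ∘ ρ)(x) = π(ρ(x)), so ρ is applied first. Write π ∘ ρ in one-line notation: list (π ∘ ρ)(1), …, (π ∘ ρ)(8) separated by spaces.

1 7 6 2 4 3 5 8

(π ∘ ρ)(x) = π(ρ(x)). Computing each image: π(ρ(1)) = π(2) = 1, π(ρ(2)) = π(5) = 7, π(ρ(3)) = π(4) = 6, π(ρ(4)) = π(1) = 2, π(ρ(5)) = π(8) = 4, π(ρ(6)) = π(6) = 3, π(ρ(7)) = π(7) = 5, π(ρ(8)) = π(3) = 8.
Hence π ∘ ρ = [1 7 6 2 4 3 5 8].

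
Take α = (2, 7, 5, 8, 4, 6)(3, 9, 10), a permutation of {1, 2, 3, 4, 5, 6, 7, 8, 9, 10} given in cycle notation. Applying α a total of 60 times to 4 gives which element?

4 lies in the 6-cycle (2, 7, 5, 8, 4, 6).
Since the cycle has length 6, α^60 acts on it the same as α^0 (60 mod 6 = 0).
So α^60(4) = 4.

4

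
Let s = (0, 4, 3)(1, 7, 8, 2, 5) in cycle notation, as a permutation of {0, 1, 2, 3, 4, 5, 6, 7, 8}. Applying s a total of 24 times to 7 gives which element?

7 lies in the 5-cycle (1, 7, 8, 2, 5).
Powers repeat with period 5 on this cycle, and 24 mod 5 = 4, so s^24(7) = s^4(7).
Stepping 4 places around the cycle: 7 → 8 → 2 → 5 → 1.

1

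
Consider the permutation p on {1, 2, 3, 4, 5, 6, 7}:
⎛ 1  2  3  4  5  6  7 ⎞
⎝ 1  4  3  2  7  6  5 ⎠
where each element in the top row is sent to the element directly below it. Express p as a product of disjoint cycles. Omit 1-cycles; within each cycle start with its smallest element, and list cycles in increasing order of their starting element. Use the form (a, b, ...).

Start at 2 and follow images: 2 → 4 → 2, giving the cycle (2, 4).
Continuing from each remaining unvisited element yields (2, 4)(5, 7).

(2, 4)(5, 7)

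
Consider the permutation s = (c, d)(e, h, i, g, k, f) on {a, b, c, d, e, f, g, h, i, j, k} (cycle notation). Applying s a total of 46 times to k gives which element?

k lies in the 6-cycle (e, h, i, g, k, f).
On a 6-cycle, s^6 is the identity, so s^46 = s^4 there (46 ≡ 4 mod 6).
Advancing 4 steps from k: k → f → e → h → i.

i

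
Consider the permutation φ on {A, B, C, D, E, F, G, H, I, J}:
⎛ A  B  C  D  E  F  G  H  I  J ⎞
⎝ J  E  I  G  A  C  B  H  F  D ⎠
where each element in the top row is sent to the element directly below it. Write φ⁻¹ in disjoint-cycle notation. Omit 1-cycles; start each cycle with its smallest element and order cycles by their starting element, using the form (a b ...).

(A E B G D J)(C F I)

First write φ in disjoint cycles: (A J D G B E)(C I F).
The inverse reverses every cycle; in canonical form, φ⁻¹ = (A E B G D J)(C F I).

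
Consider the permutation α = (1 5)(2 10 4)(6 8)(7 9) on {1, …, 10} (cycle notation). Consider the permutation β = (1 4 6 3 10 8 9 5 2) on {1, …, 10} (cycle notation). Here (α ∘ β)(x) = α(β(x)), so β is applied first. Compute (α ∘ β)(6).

(α ∘ β)(6) = α(β(6)). β(6) = 3, then α(3) = 3. So (α ∘ β)(6) = 3.

3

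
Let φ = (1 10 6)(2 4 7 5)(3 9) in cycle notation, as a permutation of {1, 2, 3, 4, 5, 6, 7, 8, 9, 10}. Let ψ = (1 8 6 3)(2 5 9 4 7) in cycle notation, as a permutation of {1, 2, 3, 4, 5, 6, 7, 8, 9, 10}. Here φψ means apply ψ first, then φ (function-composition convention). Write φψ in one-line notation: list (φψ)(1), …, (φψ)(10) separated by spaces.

(φψ)(x) = φ(ψ(x)). Computing each image: φ(ψ(1)) = φ(8) = 8, φ(ψ(2)) = φ(5) = 2, φ(ψ(3)) = φ(1) = 10, φ(ψ(4)) = φ(7) = 5, φ(ψ(5)) = φ(9) = 3, φ(ψ(6)) = φ(3) = 9, φ(ψ(7)) = φ(2) = 4, φ(ψ(8)) = φ(6) = 1, φ(ψ(9)) = φ(4) = 7, φ(ψ(10)) = φ(10) = 6.
Hence φψ = [8 2 10 5 3 9 4 1 7 6].

8 2 10 5 3 9 4 1 7 6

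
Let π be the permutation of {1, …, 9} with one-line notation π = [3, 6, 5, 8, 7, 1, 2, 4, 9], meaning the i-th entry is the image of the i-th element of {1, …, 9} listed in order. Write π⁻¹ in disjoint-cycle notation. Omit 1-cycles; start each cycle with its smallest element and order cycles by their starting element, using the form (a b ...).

The cycle decomposition of π is (1 3 5 7 2 6)(4 8).
The inverse reverses every cycle; in canonical form, π⁻¹ = (1 6 2 7 5 3)(4 8).

(1 6 2 7 5 3)(4 8)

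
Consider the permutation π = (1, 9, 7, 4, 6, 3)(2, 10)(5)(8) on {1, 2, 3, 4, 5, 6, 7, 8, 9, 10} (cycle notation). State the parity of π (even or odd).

The cycle lengths are 6, 2, 1, 1.
A cycle of length ℓ contributes ℓ−1 transpositions, so π is a product of 5 + 1 = 6 transpositions — even.

even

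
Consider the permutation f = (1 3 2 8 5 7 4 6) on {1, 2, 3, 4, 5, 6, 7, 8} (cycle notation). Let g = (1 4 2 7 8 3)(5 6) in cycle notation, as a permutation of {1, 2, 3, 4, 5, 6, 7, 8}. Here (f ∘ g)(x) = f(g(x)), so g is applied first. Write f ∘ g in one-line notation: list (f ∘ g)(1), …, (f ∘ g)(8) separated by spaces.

Chase each element through g then f: 1 → 4 → 6; 2 → 7 → 4; 3 → 1 → 3; 4 → 2 → 8; 5 → 6 → 1; 6 → 5 → 7; 7 → 8 → 5; 8 → 3 → 2.
So f ∘ g in one-line form is 6 4 3 8 1 7 5 2.

6 4 3 8 1 7 5 2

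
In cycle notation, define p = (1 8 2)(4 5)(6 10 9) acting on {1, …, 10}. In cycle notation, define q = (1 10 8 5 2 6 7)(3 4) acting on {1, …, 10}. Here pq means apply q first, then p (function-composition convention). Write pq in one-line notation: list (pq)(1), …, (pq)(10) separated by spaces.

9 10 5 3 1 7 8 4 6 2

(pq)(x) = p(q(x)). Computing each image: p(q(1)) = p(10) = 9, p(q(2)) = p(6) = 10, p(q(3)) = p(4) = 5, p(q(4)) = p(3) = 3, p(q(5)) = p(2) = 1, p(q(6)) = p(7) = 7, p(q(7)) = p(1) = 8, p(q(8)) = p(5) = 4, p(q(9)) = p(9) = 6, p(q(10)) = p(8) = 2.
Hence pq = [9 10 5 3 1 7 8 4 6 2].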